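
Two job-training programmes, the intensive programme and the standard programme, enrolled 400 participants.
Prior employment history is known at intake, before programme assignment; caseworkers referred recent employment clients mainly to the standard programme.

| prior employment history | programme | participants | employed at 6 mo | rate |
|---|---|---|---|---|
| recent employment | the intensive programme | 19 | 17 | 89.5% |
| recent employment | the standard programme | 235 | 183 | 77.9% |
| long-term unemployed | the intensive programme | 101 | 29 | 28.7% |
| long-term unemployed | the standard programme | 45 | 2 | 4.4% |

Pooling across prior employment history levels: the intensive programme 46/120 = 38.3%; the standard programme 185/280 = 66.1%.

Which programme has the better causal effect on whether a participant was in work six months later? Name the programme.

Within every prior employment history level the intensive programme has the higher rate, yet pooled the standard programme does — Simpson's reversal.
Here prior employment history is a common cause — it drives both which programme a case falls under and the outcome. The crude comparison mixes populations; the stratum-specific rates are the causally relevant ones.
Within each level — recent employment: 89.5% vs 77.9%; long-term unemployed: 28.7% vs 4.4% — the intensive programme is higher every time.

the intensive programme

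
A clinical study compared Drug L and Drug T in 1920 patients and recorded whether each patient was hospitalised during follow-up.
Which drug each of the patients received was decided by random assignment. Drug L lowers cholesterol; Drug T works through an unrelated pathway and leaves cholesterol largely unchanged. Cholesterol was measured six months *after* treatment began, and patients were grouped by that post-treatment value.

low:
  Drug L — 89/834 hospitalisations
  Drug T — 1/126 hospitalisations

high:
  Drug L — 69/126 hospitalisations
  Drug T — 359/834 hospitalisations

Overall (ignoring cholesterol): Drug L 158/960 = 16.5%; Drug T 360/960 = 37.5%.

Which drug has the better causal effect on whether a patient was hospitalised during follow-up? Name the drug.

Because the drug influences cholesterol, cholesterol is a post-treatment mediator, not a confounder. Stratifying on it would bias the estimate; the causal effect is the crude pooled difference.
Pooled: Drug L 16.5% vs Drug T 37.5%; Drug L is lower overall.

Drug L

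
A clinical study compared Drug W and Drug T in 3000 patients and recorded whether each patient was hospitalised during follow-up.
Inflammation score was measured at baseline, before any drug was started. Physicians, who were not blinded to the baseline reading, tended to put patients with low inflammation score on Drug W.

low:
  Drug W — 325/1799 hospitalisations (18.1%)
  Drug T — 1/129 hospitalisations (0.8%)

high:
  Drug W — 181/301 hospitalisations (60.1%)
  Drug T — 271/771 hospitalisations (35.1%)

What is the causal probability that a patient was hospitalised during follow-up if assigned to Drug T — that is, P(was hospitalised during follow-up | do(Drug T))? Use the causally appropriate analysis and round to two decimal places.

The inflammation score-specific comparison favours Drug T throughout, but the pooled figures favour Drug W. The question is whether to condition on inflammation score.
Inflammation score is set before the drug has any effect — it is not caused by the drug — and it independently drives the outcome. That makes it a confounder, so the causal comparison is within inflammation score levels.
Standardising Drug T to the population inflammation score mix: 0.643·1/129 + 0.357·271/771 = 0.131.

0.13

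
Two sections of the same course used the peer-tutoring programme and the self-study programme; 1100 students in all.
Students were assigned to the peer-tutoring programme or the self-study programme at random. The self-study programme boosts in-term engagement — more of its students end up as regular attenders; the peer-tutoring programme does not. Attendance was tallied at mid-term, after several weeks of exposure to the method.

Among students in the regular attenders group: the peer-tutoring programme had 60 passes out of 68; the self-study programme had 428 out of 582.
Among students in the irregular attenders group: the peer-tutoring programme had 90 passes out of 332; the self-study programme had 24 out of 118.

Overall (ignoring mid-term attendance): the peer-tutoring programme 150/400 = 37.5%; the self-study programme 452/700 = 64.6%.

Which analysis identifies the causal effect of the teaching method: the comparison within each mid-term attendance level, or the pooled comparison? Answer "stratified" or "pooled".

Mid-term attendance is downstream of the teaching method. One should not condition on a consequence of treatment, so the overall rates are the right comparison.
Pooled: the peer-tutoring programme 37.5% vs the self-study programme 64.6%; the self-study programme is higher overall.

pooled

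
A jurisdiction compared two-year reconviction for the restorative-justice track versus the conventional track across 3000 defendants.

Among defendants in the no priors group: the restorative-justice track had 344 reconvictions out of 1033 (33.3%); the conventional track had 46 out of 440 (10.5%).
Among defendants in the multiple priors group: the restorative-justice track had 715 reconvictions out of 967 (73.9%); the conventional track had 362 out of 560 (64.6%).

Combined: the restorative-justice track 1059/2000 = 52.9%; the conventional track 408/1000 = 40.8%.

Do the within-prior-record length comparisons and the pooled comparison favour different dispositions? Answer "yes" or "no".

Within each prior-record length level (no priors 33.3% vs 10.5%; multiple priors 73.9% vs 64.6%), the conventional track has the lower rate every time. Pooled: 52.9% vs 40.8% — the conventional track has the lower rate overall. They agree.

no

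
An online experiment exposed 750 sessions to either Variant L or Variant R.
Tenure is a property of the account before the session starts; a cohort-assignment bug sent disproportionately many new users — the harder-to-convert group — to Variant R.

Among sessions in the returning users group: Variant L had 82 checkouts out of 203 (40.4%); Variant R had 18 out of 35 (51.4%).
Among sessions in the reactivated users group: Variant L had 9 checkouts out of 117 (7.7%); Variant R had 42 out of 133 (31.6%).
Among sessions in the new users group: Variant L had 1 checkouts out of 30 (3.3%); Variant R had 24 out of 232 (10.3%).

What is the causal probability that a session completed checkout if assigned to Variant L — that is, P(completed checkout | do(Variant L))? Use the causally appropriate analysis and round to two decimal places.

User tenure is set before the variant has any effect — it is not caused by the variant — and it independently drives the outcome. That makes it a confounder, so the causal comparison is within user tenure levels.
Standardising Variant L to the population user tenure mix: 0.317·82/203 + 0.333·9/117 + 0.349·1/30 = 0.165.

0.17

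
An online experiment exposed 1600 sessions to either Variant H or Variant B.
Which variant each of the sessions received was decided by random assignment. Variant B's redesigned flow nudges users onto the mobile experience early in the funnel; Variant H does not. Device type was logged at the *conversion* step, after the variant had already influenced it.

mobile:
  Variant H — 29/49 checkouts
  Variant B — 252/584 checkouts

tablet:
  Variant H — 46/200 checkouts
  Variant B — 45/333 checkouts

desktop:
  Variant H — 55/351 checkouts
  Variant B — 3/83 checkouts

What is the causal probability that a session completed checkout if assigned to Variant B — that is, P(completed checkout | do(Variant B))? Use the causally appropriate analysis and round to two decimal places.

0.30

Stratifying would compare variants among sessions the variants themselves sorted into device type groups — a form of selection on an intermediate. The unconditioned pooled rates give the total causal effect.
So P(outcome | do(Variant B)) is just the pooled rate for Variant B: 300/1000 = 0.300.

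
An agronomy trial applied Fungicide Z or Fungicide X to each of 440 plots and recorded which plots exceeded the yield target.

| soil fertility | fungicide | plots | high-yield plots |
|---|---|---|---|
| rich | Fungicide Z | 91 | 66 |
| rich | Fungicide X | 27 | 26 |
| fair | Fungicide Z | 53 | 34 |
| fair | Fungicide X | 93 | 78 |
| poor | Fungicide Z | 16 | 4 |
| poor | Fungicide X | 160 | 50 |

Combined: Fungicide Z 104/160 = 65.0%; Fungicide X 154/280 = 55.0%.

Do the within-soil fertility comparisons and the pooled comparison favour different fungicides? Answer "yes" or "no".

Within each soil fertility level (rich 72.5% vs 96.3%; fair 64.2% vs 83.9%; poor 25.0% vs 31.2%), Fungicide X has the higher rate every time. Pooled: 65.0% vs 55.0% — Fungicide Z has the higher rate overall. The two comparisons disagree.

yes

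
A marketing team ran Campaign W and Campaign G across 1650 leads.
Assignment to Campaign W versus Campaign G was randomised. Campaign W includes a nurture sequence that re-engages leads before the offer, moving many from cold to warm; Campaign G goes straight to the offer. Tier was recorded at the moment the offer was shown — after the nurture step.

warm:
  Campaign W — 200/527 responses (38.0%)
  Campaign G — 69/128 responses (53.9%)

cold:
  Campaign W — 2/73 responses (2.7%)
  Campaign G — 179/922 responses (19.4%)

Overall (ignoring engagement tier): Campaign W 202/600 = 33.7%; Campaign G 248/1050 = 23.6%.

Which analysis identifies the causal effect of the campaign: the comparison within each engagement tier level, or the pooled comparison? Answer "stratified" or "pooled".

pooled

Campaign G is higher inside every engagement tier stratum but Campaign W is higher in aggregate. Whether to stratify depends on how engagement tier relates to the campaign.
Engagement tier is downstream of the campaign. One should not condition on a consequence of treatment, so the overall rates are the right comparison.
Pooled: Campaign W 33.7% vs Campaign G 23.6%; Campaign W is higher overall.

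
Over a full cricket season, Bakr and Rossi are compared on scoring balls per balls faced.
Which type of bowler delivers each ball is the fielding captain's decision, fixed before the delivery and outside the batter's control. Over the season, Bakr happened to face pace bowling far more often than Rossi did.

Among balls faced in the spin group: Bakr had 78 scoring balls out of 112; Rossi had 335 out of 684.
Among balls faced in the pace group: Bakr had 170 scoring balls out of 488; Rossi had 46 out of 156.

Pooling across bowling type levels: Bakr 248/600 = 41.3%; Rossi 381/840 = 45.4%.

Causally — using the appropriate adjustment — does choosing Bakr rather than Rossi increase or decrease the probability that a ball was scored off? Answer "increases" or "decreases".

Bakr is higher inside every bowling type stratum but Rossi is higher in aggregate. Whether to stratify depends on how bowling type relates to the player.
Bowling type satisfies the back-door criterion: it is not a descendant of the player, and it blocks the spurious path from player to outcome. Adjusting for it (i.e., using the within-bowling type rates) gives the causal effect.
Within each level — spin: 69.6% vs 49.0%; pace: 34.8% vs 29.5% — Bakr is higher every time.

increases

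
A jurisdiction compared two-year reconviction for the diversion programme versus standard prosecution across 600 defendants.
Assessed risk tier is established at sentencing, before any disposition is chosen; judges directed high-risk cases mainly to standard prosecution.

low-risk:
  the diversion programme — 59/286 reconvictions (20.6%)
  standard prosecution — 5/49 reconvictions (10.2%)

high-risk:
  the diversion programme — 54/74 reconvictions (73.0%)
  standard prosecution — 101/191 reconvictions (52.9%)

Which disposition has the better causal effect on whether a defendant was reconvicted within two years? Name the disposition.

standard prosecution

standard prosecution is lower inside every assessed risk tier stratum but the diversion programme is lower in aggregate. Whether to stratify depends on how assessed risk tier relates to the disposition.
Here assessed risk tier is a common cause — it drives both which disposition a case falls under and the outcome. The crude comparison mixes populations; the stratum-specific rates are the causally relevant ones.
Within each level — low-risk: 20.6% vs 10.2%; high-risk: 73.0% vs 52.9% — standard prosecution is lower every time.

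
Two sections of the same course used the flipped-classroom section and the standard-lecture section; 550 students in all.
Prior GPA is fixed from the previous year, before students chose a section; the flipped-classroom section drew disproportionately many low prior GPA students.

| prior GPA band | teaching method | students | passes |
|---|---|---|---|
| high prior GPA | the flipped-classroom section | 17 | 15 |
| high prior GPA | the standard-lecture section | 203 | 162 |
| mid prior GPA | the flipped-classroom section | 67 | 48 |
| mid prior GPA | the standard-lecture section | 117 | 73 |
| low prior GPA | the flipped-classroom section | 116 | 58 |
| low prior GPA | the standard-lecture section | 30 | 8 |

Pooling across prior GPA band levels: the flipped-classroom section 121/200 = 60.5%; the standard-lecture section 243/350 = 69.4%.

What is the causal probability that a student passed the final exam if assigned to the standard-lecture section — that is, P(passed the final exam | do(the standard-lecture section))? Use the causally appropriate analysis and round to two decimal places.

0.60

the flipped-classroom section is higher inside every prior GPA band stratum but the standard-lecture section is higher in aggregate. Whether to stratify depends on how prior GPA band relates to the teaching method.
Prior GPA band differs across teaching methods for reasons unrelated to any effect of the teaching method itself, and it separately predicts the outcome — a classic confounder. We must compare within prior GPA band levels.
Standardising the standard-lecture section to the population prior GPA band mix: 0.400·162/203 + 0.335·73/117 + 0.265·8/30 = 0.599.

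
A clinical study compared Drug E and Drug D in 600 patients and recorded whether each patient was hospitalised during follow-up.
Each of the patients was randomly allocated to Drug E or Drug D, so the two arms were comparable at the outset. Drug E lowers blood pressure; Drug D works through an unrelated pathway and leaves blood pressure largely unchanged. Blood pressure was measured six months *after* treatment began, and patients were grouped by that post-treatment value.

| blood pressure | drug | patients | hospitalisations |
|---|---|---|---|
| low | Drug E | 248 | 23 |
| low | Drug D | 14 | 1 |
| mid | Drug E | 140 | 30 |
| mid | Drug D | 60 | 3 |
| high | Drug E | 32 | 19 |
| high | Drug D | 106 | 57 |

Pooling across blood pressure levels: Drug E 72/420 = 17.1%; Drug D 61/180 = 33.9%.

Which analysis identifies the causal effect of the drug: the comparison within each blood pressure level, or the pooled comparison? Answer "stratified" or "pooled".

pooled

Stratifying would compare drugs among patients the drugs themselves sorted into blood pressure groups — a form of selection on an intermediate. The unconditioned pooled rates give the total causal effect.
Pooled: Drug E 17.1% vs Drug D 33.9%; Drug E is lower overall.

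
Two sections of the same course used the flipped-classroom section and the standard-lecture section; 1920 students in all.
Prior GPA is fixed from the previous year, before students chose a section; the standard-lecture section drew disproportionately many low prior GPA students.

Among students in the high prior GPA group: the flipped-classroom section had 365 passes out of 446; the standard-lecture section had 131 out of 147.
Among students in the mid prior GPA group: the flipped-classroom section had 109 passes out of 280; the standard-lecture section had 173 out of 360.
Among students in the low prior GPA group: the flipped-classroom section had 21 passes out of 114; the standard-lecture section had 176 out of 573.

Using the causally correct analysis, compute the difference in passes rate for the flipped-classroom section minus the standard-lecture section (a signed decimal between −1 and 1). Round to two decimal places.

-0.10

Since prior GPA band is a pre-existing factor (not a product of the teaching method) and it affects the outcome on its own, it is a confounder. The stratified rates, not the pooled rate, identify the causal effect.
Adjusting over the population distribution of prior GPA band: 0.309·(0.818−0.891) + 0.333·(0.389−0.481) + 0.358·(0.184−0.307) = -0.097.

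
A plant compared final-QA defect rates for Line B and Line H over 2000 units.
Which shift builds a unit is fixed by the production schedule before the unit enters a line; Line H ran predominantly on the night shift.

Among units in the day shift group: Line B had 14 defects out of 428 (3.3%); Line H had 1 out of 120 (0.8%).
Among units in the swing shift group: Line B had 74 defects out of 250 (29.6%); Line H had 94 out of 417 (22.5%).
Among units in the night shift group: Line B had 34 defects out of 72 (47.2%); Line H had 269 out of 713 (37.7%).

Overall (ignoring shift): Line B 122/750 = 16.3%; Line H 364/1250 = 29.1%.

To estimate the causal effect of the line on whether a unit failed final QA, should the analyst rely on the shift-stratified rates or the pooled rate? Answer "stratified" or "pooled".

stratified

Shift satisfies the back-door criterion: it is not a descendant of the line, and it blocks the spurious path from line to outcome. Adjusting for it (i.e., using the within-shift rates) gives the causal effect.
Within each level — day shift: 3.3% vs 0.8%; swing shift: 29.6% vs 22.5%; night shift: 47.2% vs 37.7% — Line H is lower every time.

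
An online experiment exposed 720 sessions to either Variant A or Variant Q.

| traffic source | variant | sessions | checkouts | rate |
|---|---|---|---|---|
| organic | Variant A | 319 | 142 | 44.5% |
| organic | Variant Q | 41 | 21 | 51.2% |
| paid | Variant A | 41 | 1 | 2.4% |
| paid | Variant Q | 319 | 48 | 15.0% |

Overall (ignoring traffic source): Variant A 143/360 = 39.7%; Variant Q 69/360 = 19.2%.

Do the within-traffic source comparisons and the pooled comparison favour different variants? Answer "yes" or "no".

yes

Within each traffic source level (organic 44.5% vs 51.2%; paid 2.4% vs 15.0%), Variant Q has the higher rate every time. Pooled: 39.7% vs 19.2% — Variant A has the higher rate overall. The two comparisons disagree.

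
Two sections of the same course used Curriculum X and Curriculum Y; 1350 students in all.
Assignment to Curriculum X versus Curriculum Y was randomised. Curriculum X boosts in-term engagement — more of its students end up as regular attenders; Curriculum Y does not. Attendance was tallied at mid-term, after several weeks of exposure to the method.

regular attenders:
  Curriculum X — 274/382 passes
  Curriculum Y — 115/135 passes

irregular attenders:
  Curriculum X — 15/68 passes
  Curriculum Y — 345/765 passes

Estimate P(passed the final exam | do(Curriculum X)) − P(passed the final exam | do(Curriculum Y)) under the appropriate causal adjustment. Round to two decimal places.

The stratified and pooled comparisons disagree (Curriculum Y wins within each mid-term attendance; Curriculum X wins overall), so the answer turns on the causal role of mid-term attendance.
Because the teaching method influences mid-term attendance, mid-term attendance is a post-treatment mediator, not a confounder. Stratifying on it would bias the estimate; the causal effect is the crude pooled difference.
The causal difference is the pooled difference: 0.642 − 0.511 = +0.131.

+0.13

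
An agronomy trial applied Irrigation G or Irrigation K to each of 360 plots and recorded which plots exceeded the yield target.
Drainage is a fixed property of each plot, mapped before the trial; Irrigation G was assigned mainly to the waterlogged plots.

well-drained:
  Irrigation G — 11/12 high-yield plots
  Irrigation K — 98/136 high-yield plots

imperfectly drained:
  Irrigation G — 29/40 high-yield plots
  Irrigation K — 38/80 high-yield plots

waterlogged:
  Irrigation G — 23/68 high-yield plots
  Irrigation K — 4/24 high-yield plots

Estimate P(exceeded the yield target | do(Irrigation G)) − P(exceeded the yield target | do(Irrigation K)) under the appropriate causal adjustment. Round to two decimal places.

+0.21

Nothing the irrigation does changes field drainage; the imbalance is an allocation artefact. With field drainage also predicting the outcome, the pooled figure is confounded, and the within-stratum comparison is the causal one.
Adjusting over the population distribution of field drainage: 0.411·(0.917−0.721) + 0.333·(0.725−0.475) + 0.256·(0.338−0.167) = +0.208.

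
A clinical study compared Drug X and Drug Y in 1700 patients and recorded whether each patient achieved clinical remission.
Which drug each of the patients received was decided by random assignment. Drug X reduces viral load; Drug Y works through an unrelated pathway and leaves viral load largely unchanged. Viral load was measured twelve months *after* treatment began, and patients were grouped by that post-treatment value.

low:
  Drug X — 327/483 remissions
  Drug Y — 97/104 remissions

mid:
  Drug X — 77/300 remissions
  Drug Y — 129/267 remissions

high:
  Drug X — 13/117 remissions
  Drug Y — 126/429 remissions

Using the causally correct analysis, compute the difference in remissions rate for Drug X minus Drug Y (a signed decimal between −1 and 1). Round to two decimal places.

+0.02

The stratified and pooled comparisons disagree (Drug Y wins within each viral load; Drug X wins overall), so the answer turns on the causal role of viral load.
Viral load is recorded after the drug and is itself shifted by it — it sits on the causal path from drug to outcome. Conditioning on a mediator would strip out part of the effect we want; the pooled comparison gives the total causal effect.
The causal difference is the pooled difference: 0.463 − 0.440 = +0.023.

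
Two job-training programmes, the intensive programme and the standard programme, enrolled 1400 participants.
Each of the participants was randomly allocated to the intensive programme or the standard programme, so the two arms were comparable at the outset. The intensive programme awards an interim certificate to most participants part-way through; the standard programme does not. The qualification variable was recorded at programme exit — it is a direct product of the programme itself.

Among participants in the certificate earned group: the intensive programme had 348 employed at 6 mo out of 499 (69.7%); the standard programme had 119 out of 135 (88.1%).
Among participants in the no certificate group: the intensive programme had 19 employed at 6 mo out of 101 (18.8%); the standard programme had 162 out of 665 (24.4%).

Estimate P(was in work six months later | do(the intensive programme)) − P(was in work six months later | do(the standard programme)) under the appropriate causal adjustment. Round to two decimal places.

Stratifying would compare programmes among participants the programmes themselves sorted into qualification attained during the programme groups — a form of selection on an intermediate. The unconditioned pooled rates give the total causal effect.
The causal difference is the pooled difference: 0.612 − 0.351 = +0.260.

+0.26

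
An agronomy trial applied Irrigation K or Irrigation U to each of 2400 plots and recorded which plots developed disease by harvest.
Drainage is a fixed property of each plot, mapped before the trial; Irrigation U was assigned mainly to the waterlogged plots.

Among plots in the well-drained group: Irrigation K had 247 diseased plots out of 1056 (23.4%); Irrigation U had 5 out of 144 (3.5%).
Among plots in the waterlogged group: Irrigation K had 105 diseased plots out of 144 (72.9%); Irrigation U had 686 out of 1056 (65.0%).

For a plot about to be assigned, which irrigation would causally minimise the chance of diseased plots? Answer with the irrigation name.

Irrigation U

Field drainage differs across irrigations for reasons unrelated to any effect of the irrigation itself, and it separately predicts the outcome — a classic confounder. We must compare within field drainage levels.
Within each level — well-drained: 23.4% vs 3.5%; waterlogged: 72.9% vs 65.0% — Irrigation U is lower every time.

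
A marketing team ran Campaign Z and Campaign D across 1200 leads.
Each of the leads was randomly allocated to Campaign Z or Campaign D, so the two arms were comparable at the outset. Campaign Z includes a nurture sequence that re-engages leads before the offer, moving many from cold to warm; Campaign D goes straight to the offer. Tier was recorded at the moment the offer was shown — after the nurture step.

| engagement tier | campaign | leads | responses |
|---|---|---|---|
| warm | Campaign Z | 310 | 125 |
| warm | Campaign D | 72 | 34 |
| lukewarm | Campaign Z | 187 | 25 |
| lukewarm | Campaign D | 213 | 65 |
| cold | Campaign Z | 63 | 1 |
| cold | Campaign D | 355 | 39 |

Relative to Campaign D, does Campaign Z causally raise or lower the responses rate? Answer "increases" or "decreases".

increases

Within every engagement tier level Campaign D has the higher rate, yet pooled Campaign Z does — Simpson's reversal.
Engagement tier is downstream of the campaign. One should not condition on a consequence of treatment, so the overall rates are the right comparison.
Pooled: Campaign Z 27.0% vs Campaign D 21.6%; Campaign Z is higher overall.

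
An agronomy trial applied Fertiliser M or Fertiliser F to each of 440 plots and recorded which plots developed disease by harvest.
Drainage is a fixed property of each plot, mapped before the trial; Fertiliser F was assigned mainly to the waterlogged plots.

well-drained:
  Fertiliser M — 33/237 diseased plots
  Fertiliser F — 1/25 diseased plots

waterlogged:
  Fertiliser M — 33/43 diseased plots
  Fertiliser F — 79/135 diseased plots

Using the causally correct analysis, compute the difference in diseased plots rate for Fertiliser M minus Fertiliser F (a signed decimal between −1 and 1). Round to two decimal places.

+0.13

Within every field drainage level Fertiliser F has the lower rate, yet pooled Fertiliser M does — Simpson's reversal.
Field drainage differs across fertilisers for reasons unrelated to any effect of the fertiliser itself, and it separately predicts the outcome — a classic confounder. We must compare within field drainage levels.
Adjusting over the population distribution of field drainage: 0.595·(0.139−0.040) + 0.405·(0.767−0.585) = +0.133.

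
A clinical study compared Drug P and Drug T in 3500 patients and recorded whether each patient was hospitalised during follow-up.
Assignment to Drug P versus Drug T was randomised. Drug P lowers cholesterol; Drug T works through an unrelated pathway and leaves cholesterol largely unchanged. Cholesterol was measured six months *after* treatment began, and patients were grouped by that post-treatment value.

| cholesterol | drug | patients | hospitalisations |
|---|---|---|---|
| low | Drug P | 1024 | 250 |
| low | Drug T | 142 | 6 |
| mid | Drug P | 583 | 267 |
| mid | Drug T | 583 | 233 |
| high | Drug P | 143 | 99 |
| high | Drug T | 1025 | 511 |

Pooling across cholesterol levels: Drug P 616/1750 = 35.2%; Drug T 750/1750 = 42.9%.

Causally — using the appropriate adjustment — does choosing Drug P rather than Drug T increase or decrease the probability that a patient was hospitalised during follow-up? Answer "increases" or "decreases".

decreases

Drug T is lower inside every cholesterol stratum but Drug P is lower in aggregate. Whether to stratify depends on how cholesterol relates to the drug.
Cholesterol here is a post-treatment variable shaped by the drug; conditioning on it would introduce bias rather than remove it. The overall comparison is the causal one.
Pooled: Drug P 35.2% vs Drug T 42.9%; Drug P is lower overall.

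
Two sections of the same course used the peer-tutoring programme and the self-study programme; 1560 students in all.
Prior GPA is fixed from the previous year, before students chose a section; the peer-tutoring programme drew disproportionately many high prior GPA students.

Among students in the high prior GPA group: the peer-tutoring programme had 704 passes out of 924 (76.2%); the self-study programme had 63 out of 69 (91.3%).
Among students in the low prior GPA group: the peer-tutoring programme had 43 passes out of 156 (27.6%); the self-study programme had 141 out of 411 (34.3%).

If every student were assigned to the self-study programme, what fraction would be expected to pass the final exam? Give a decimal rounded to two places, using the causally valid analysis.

0.71

The imbalance in prior GPA band arose from how students were allocated, not from anything the teaching method did; and prior GPA band independently affects the outcome. The pooled gap is confounded — condition on prior GPA band.
Standardising the self-study programme to the population prior GPA band mix: 0.637·63/69 + 0.363·141/411 = 0.706.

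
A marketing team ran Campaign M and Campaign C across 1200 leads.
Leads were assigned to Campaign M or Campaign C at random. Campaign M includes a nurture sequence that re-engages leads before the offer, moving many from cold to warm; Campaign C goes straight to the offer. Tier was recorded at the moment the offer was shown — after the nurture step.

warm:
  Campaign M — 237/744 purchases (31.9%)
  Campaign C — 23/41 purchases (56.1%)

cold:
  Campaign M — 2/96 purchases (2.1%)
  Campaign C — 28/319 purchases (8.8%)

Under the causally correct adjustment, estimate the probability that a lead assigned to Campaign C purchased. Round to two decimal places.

Campaign C is higher inside every engagement tier stratum but Campaign M is higher in aggregate. Whether to stratify depends on how engagement tier relates to the campaign.
Engagement tier lies on the pathway campaign → engagement tier → outcome, so adjusting for it blocks the indirect effect. For the total causal effect of campaign, use the unadjusted pooled rates.
So P(outcome | do(Campaign C)) is just the pooled rate for Campaign C: 51/360 = 0.142.

0.14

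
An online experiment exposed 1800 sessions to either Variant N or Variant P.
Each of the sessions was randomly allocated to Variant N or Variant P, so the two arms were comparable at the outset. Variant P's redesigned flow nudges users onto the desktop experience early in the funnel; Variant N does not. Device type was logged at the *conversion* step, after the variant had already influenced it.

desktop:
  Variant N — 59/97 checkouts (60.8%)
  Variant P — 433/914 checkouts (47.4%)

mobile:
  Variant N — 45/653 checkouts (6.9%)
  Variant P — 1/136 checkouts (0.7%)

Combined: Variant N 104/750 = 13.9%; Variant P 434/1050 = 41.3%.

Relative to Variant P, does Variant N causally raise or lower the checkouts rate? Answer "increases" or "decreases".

decreases

Variant N is higher inside every device type stratum but Variant P is higher in aggregate. Whether to stratify depends on how device type relates to the variant.
Device type is recorded after the variant and is itself shifted by it — it sits on the causal path from variant to outcome. Conditioning on a mediator would strip out part of the effect we want; the pooled comparison gives the total causal effect.
Pooled: Variant N 13.9% vs Variant P 41.3%; Variant P is higher overall.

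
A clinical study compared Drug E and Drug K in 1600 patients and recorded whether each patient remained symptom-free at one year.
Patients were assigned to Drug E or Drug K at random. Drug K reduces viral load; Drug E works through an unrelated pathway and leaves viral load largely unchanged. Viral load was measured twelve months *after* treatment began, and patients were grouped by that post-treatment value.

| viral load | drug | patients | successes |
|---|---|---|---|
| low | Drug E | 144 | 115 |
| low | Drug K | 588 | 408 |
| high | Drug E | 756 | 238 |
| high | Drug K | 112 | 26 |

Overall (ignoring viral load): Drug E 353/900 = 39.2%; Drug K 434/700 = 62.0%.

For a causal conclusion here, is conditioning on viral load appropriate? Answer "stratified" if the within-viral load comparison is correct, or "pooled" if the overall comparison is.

pooled

Viral load lies on the pathway drug → viral load → outcome, so adjusting for it blocks the indirect effect. For the total causal effect of drug, use the unadjusted pooled rates.
Pooled: Drug E 39.2% vs Drug K 62.0%; Drug K is higher overall.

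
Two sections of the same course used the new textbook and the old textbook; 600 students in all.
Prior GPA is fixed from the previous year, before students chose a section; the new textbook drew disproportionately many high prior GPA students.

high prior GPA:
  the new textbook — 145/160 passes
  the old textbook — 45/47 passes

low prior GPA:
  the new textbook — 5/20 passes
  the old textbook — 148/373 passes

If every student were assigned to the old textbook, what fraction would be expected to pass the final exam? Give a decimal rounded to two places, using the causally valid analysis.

the old textbook is higher inside every prior GPA band stratum but the new textbook is higher in aggregate. Whether to stratify depends on how prior GPA band relates to the teaching method.
Since prior GPA band is a pre-existing factor (not a product of the teaching method) and it affects the outcome on its own, it is a confounder. The stratified rates, not the pooled rate, identify the causal effect.
Standardising the old textbook to the population prior GPA band mix: 0.345·45/47 + 0.655·148/373 = 0.590.

0.59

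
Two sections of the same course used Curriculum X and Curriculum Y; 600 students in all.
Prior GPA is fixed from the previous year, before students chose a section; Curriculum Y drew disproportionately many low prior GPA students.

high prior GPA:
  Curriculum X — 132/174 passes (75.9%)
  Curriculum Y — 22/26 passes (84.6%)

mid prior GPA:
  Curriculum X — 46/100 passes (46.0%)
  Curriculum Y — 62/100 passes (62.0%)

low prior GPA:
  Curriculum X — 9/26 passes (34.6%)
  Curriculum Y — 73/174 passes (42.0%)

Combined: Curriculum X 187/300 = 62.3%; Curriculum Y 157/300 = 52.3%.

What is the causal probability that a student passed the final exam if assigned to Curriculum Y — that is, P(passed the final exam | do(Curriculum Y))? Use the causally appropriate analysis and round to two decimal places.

Curriculum Y is higher inside every prior GPA band stratum but Curriculum X is higher in aggregate. Whether to stratify depends on how prior GPA band relates to the teaching method.
Prior GPA band differs across teaching methods for reasons unrelated to any effect of the teaching method itself, and it separately predicts the outcome — a classic confounder. We must compare within prior GPA band levels.
Standardising Curriculum Y to the population prior GPA band mix: 0.333·22/26 + 0.333·62/100 + 0.333·73/174 = 0.629.

0.63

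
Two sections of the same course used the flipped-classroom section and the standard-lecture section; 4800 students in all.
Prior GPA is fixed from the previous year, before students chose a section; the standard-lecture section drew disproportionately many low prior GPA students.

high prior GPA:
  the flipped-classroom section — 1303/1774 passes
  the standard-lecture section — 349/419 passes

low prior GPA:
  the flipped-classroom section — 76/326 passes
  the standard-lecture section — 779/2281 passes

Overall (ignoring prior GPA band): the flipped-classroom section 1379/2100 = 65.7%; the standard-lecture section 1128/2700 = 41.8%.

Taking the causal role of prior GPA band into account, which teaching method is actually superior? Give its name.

the standard-lecture section

the standard-lecture section is higher inside every prior GPA band stratum but the flipped-classroom section is higher in aggregate. Whether to stratify depends on how prior GPA band relates to the teaching method.
Prior GPA band differs across teaching methods for reasons unrelated to any effect of the teaching method itself, and it separately predicts the outcome — a classic confounder. We must compare within prior GPA band levels.
Within each level — high prior GPA: 73.4% vs 83.3%; low prior GPA: 23.3% vs 34.2% — the standard-lecture section is higher every time.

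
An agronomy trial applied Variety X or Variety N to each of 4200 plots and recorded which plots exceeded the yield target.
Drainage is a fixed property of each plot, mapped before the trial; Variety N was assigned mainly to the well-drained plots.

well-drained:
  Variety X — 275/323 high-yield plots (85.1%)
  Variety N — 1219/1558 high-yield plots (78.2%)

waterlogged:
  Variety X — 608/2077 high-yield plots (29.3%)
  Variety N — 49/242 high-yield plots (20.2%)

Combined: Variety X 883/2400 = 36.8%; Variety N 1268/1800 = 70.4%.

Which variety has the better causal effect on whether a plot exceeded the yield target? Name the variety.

Variety X

Within every field drainage level Variety X has the higher rate, yet pooled Variety N does — Simpson's reversal.
Field drainage is set before the variety has any effect — it is not caused by the variety — and it independently drives the outcome. That makes it a confounder, so the causal comparison is within field drainage levels.
Within each level — well-drained: 85.1% vs 78.2%; waterlogged: 29.3% vs 20.2% — Variety X is higher every time.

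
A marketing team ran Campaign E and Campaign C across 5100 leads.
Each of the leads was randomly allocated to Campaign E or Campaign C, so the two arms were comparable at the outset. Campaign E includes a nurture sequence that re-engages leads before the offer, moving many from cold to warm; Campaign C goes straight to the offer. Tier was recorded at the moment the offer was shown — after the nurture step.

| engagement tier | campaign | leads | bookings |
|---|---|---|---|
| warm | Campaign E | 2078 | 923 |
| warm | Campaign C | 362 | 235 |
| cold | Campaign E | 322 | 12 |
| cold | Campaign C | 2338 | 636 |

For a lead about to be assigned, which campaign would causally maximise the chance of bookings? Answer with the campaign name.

The engagement tier-specific comparison favours Campaign C throughout, but the pooled figures favour Campaign E. The question is whether to condition on engagement tier.
Engagement tier is downstream of the campaign. One should not condition on a consequence of treatment, so the overall rates are the right comparison.
Pooled: Campaign E 39.0% vs Campaign C 32.3%; Campaign E is higher overall.

Campaign E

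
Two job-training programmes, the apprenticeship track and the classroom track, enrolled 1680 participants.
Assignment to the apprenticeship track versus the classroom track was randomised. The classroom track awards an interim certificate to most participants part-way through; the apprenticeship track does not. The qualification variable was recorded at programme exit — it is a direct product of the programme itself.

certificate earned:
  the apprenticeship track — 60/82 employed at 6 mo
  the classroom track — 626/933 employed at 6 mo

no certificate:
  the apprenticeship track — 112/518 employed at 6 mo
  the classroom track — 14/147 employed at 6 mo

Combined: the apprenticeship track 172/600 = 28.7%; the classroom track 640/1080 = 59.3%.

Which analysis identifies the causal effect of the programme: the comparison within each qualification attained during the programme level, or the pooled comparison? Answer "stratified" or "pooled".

Qualification attained during the programme is downstream of the programme. One should not condition on a consequence of treatment, so the overall rates are the right comparison.
Pooled: the apprenticeship track 28.7% vs the classroom track 59.3%; the classroom track is higher overall.

pooled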